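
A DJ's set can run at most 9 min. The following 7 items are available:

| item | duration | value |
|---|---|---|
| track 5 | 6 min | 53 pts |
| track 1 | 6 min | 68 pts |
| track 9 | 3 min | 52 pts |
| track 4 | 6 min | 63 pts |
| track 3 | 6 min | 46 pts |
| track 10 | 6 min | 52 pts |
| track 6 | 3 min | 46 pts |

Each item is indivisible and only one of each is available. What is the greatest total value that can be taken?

Check high-value combinations within 9 min:
- track 1+track 9: duration 6+3=9, value 68+52=120
- track 9+track 4: duration 3+6=9, value 52+63=115
- track 1+track 6: duration 6+3=9, value 68+46=114
Best: 120 pts.

120 pts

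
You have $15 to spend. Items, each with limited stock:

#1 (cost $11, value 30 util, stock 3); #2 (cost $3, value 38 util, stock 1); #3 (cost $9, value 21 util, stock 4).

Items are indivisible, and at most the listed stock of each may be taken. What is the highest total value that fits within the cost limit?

68 util

Top feasible selections:
- 1×#1 + 1×#2: cost 14, value 68
- 1×#2 + 1×#3: cost 12, value 59
Best: 68 util.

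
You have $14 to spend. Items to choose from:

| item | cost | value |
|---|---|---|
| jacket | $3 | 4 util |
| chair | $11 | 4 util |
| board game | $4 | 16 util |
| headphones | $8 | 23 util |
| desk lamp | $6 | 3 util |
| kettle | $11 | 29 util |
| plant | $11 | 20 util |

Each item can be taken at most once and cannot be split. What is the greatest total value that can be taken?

Check high-value combinations within $14:
- board game+headphones: cost 4+8=12, value 16+23=39
- jacket+kettle: cost 3+11=14, value 4+29=33
- kettle: cost 11, value 29
- jacket+headphones: cost 3+8=11, value 4+23=27
- headphones+desk lamp: cost 8+6=14, value 23+3=26
Best: 39 util.

39 util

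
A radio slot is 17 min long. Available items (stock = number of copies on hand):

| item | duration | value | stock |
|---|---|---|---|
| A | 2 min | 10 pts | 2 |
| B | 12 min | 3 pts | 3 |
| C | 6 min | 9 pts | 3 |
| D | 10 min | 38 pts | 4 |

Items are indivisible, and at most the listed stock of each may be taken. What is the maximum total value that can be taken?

Top feasible selections:
- 2×A + 1×D: duration 14, value 58
- 1×A + 1×D: duration 12, value 48
- 1×C + 1×D: duration 16, value 47
Best: 58 pts.

58 pts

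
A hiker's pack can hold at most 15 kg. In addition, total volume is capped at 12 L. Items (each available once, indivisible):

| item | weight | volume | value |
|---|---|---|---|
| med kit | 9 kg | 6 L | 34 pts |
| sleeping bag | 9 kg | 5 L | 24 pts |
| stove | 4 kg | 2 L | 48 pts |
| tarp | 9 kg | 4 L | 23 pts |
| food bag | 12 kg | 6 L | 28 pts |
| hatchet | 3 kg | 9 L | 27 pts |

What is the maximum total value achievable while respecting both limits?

82 pts

Feasible sets respecting both limits:
- med kit+stove: weight 13, volume 8, value 82
- stove+hatchet: weight 7, volume 11, value 75
- sleeping bag+stove: weight 13, volume 7, value 72
- stove+tarp: weight 13, volume 6, value 71
Best: 82 pts.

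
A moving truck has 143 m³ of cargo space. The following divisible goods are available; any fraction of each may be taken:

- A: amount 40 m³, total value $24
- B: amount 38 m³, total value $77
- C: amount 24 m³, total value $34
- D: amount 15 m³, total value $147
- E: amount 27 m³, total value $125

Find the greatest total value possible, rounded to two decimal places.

406.40

Take in order of value per unit:
- D (147/15 per unit): all 15 → value 147, running total 147.00
- E (125/27 per unit): all 27 → value 125, running total 272.00
- B (77/38 per unit): all 38 → value 77, running total 349.00
- C (34/24 per unit): all 24 → value 34, running total 383.00
- A (24/40 per unit): 39 of 40 → value 39×24/40 = 23.4000, running total 406.40
Total 406.40.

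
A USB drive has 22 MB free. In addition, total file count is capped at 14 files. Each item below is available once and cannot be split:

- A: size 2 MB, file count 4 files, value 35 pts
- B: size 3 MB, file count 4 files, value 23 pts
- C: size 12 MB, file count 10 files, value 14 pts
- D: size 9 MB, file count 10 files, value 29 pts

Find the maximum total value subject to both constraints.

Feasible sets respecting both limits:
- A+D: size 11, file count 14, value 64
- A+B: size 5, file count 8, value 58
- B+D: size 12, file count 14, value 52
Best: 64 pts.

64 pts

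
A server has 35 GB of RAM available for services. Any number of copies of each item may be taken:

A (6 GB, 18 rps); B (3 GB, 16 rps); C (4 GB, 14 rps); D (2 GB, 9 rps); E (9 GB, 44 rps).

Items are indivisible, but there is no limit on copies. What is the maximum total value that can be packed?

185 rps

Best value-per-unit is B at 16/3; filling with it alone gives 11×16 = 176.
Optimal mix: 11×B + 1×D → memory 35, value 185.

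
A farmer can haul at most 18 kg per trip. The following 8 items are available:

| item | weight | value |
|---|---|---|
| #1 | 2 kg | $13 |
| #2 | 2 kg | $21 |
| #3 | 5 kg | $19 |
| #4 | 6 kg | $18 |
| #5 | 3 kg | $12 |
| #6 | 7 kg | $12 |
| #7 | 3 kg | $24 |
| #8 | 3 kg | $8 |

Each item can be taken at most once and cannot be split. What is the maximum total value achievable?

Check high-value combinations within 18 kg:
- #1+#2+#3+#5+#7+#8: weight 2+2+5+3+3+3=18, value 13+21+19+12+24+8=97
- #1+#2+#3+#4+#7: weight 2+2+5+6+3=18, value 13+21+19+18+24=95
- #1+#2+#3+#5+#7: weight 2+2+5+3+3=15, value 13+21+19+12+24=89
- #1+#2+#4+#5+#7: weight 2+2+6+3+3=16, value 13+21+18+12+24=88
- #1+#2+#3+#7+#8: weight 2+2+5+3+3=15, value 13+21+19+24+8=85
Best: $97.

$97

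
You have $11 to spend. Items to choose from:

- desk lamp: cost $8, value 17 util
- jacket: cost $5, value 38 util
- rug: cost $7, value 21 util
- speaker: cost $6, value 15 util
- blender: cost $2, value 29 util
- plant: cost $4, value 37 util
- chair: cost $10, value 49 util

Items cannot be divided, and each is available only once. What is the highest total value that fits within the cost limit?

Check high-value combinations within $11:
- jacket+blender+plant: cost 5+2+4=11, value 38+29+37=104
- jacket+plant: cost 5+4=9, value 38+37=75
- jacket+blender: cost 5+2=7, value 38+29=67
Best: 104 util.

104 util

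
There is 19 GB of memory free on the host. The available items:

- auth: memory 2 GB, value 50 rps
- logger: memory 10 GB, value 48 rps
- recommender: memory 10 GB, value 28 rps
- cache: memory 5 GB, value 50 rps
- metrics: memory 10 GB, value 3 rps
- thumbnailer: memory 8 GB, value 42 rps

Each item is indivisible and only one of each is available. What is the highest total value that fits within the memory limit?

148 rps

Check high-value combinations within 19 GB:
- auth+logger+cache: memory 2+10+5=17, value 50+48+50=148
- auth+cache+thumbnailer: memory 2+5+8=15, value 50+50+42=142
- auth+recommender+cache: memory 2+10+5=17, value 50+28+50=128
- auth+cache+metrics: memory 2+5+10=17, value 50+50+3=103
Best: 148 rps.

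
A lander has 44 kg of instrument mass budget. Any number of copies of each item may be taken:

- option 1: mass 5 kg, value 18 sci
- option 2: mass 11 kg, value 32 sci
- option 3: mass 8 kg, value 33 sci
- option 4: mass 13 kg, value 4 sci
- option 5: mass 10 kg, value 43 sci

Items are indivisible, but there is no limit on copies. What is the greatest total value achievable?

185 sci

Best value-per-unit is option 5 at 43/10; filling with it alone gives 4×43 = 172.
Optimal mix: 3×option 3 + 2×option 5 → mass 44, value 185.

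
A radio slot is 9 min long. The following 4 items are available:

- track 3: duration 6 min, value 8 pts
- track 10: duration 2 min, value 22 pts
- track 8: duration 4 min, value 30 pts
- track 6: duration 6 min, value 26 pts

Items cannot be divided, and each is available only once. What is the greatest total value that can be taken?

52 pts

This is a 0/1 knapsack; check combinations near the capacity.
- track 10+track 8: duration 2+4=6, value 22+30=52
- track 10+track 6: duration 2+6=8, value 22+26=48
- track 8: duration 4, value 30
Best: 52 pts.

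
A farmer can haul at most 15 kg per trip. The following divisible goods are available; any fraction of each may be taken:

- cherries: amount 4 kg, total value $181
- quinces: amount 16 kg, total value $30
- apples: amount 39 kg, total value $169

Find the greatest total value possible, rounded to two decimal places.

228.67

Take in order of value per unit:
- cherries (181/4 per unit): all 4 → value 181, running total 181.00
- apples (169/39 per unit): 11 of 39 → value 11×169/39 = 47.6667, running total 228.67
Total 228.67.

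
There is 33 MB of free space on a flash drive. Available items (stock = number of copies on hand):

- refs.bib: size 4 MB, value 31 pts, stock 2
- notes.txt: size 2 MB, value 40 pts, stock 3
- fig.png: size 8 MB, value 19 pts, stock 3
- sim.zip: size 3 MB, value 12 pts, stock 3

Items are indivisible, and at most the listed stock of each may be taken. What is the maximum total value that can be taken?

Best selections within size 33 and stock limits:
- 2×refs.bib + 3×notes.txt + 1×fig.png + 3×sim.zip: size 31, value 237
- 2×refs.bib + 3×notes.txt + 2×fig.png + 1×sim.zip: size 33, value 232
Best: 237 pts.

237 pts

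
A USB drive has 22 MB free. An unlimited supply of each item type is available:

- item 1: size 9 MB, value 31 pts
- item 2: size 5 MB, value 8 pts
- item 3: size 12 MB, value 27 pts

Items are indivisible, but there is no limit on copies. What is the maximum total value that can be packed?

Best value-per-unit is item 1 at 31/9, and filling with it alone uses size 2×9=18. No mix of the others beats 2×31 = 62.

62 pts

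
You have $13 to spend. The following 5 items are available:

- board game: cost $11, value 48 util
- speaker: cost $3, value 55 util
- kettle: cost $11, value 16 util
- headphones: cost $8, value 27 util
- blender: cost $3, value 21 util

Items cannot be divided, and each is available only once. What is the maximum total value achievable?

82 util

Check high-value combinations within $13:
- speaker+headphones: cost 3+8=11, value 55+27=82
- speaker+blender: cost 3+3=6, value 55+21=76
- speaker: cost 3, value 55
- board game: cost 11, value 48
- headphones+blender: cost 8+3=11, value 27+21=48
Best: 82 util.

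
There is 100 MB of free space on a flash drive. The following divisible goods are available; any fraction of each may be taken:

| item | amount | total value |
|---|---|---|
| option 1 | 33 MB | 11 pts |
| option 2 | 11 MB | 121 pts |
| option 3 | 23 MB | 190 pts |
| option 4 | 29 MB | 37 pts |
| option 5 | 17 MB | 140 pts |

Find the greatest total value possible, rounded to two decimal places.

Take in order of value per unit:
- option 2 (121/11 per unit): all 11 → value 121, running total 121.00
- option 3 (190/23 per unit): all 23 → value 190, running total 311.00
- option 5 (140/17 per unit): all 17 → value 140, running total 451.00
- option 4 (37/29 per unit): all 29 → value 37, running total 488.00
- option 1 (11/33 per unit): 20 of 33 → value 20×11/33 = 6.6667, running total 494.67
Total 494.67.

494.67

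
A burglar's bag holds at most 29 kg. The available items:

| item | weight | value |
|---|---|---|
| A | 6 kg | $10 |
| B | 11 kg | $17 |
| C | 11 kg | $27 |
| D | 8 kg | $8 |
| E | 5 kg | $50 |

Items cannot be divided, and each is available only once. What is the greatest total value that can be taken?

Check high-value combinations within 29 kg:
- B+C+E: weight 11+11+5=27, value 17+27+50=94
- A+C+E: weight 6+11+5=22, value 10+27+50=87
- C+D+E: weight 11+8+5=24, value 27+8+50=85
- C+E: weight 11+5=16, value 27+50=77
Best: $94.

$94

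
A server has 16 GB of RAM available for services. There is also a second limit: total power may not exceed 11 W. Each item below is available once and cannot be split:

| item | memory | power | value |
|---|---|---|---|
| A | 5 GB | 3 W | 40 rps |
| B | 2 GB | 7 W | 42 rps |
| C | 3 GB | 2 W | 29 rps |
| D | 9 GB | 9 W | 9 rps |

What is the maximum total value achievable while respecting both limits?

82 rps

Feasible sets respecting both limits:
- A+B: memory 7, power 10, value 82
- B+C: memory 5, power 9, value 71
- A+C: memory 8, power 5, value 69
- B: memory 2, power 7, value 42
Best: 82 rps.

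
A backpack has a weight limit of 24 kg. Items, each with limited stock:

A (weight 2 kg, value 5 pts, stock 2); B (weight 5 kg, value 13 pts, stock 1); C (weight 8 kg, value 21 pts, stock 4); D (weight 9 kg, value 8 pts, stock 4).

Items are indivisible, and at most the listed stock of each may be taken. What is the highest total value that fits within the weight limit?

Best selections within weight 24 and stock limits:
- 3×C: weight 24, value 63
- 1×A + 1×B + 2×C: weight 23, value 60
Best: 63 pts.

63 pts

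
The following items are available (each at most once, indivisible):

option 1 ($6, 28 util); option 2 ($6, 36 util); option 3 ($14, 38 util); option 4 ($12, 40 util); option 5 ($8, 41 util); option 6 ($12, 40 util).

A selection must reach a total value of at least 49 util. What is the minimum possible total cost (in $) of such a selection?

Subsets with value ≥ 49, sorted by total cost:
- option 1+option 2: cost 12, value 64
- option 2+option 5: cost 14, value 77
Minimum cost: 12 $.

12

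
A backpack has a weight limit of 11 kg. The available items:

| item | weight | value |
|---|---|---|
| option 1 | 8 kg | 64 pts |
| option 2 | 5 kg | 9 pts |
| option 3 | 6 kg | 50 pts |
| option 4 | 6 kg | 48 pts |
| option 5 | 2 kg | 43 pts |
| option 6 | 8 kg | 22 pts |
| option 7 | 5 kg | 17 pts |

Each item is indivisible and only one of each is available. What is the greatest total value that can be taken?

Check high-value combinations within 11 kg:
- option 1+option 5: weight 8+2=10, value 64+43=107
- option 3+option 5: weight 6+2=8, value 50+43=93
- option 4+option 5: weight 6+2=8, value 48+43=91
- option 3+option 7: weight 6+5=11, value 50+17=67
Best: 107 pts.

107 pts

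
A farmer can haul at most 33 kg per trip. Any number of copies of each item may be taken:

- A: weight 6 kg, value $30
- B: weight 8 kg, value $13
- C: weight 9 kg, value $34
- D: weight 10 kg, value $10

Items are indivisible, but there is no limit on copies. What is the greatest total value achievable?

Best value-per-unit is A at 30/6; filling with it alone gives 5×30 = 150.
Optimal mix: 4×A + 1×C → weight 33, value 154.

$154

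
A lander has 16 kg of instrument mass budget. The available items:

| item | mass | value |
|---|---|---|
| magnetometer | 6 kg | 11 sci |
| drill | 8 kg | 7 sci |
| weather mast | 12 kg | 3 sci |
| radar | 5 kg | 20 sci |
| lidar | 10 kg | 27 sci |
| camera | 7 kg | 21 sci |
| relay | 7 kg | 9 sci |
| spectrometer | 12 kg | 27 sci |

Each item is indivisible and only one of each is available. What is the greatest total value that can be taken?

47 sci

Check high-value combinations within 16 kg:
- radar+lidar: mass 5+10=15, value 20+27=47
- radar+camera: mass 5+7=12, value 20+21=41
- magnetometer+lidar: mass 6+10=16, value 11+27=38
- magnetometer+camera: mass 6+7=13, value 11+21=32
- magnetometer+radar: mass 6+5=11, value 11+20=31
Best: 47 sci.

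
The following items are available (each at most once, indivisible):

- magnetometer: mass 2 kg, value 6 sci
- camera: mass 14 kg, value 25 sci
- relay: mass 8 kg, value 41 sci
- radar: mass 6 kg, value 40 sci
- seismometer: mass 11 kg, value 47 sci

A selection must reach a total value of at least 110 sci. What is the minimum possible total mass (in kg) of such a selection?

25

Subsets with value ≥ 110, sorted by total mass:
- relay+radar+seismometer: mass 25, value 128
- magnetometer+relay+radar+seismometer: mass 27, value 134
- magnetometer+camera+relay+radar: mass 30, value 112
- camera+radar+seismometer: mass 31, value 112
Minimum mass: 25 kg.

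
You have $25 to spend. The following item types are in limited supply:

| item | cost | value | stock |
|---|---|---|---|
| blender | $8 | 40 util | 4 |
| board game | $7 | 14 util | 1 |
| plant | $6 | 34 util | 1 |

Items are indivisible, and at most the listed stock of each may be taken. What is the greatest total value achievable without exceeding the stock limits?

Best selections within cost 25 and stock limits:
- 3×blender: cost 24, value 120
- 2×blender + 1×plant: cost 22, value 114
- 2×blender + 1×board game: cost 23, value 94
Best: 120 util.

120 util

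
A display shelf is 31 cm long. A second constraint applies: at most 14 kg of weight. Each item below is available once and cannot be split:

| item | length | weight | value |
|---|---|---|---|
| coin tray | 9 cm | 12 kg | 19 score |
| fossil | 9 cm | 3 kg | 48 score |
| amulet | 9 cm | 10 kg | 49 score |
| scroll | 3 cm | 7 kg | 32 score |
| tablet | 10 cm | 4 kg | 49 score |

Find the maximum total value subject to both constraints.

129 score

Feasible sets respecting both limits:
- fossil+scroll+tablet: length 22, weight 14, value 129
- amulet+tablet: length 19, weight 14, value 98
- fossil+amulet: length 18, weight 13, value 97
- fossil+tablet: length 19, weight 7, value 97
Best: 129 score.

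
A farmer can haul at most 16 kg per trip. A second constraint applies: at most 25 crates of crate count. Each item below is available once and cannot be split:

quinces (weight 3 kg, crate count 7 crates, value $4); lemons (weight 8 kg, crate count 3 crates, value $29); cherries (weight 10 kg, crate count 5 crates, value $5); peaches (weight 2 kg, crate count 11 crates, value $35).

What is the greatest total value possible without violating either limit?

$68

Feasible sets respecting both limits:
- quinces+lemons+peaches: weight 13, crate count 21, value 68
- lemons+peaches: weight 10, crate count 14, value 64
- quinces+cherries+peaches: weight 15, crate count 23, value 44
Best: $68.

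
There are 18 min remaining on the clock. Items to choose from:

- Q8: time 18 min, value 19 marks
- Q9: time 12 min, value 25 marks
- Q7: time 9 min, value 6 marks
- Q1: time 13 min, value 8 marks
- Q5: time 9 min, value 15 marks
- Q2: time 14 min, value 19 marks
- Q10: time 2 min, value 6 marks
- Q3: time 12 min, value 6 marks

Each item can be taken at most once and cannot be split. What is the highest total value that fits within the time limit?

Check high-value combinations within 18 min:
- Q9+Q10: time 12+2=14, value 25+6=31
- Q9: time 12, value 25
- Q2+Q10: time 14+2=16, value 19+6=25
- Q5+Q10: time 9+2=11, value 15+6=21
- Q7+Q5: time 9+9=18, value 6+15=21
Best: 31 marks.

31 marks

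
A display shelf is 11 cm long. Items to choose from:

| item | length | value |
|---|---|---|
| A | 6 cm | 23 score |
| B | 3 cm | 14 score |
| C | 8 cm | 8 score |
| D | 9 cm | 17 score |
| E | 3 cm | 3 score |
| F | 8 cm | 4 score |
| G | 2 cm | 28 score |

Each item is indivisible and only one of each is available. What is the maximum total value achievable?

65 score

Check high-value combinations within 11 cm:
- A+B+G: length 6+3+2=11, value 23+14+28=65
- A+E+G: length 6+3+2=11, value 23+3+28=54
- A+G: length 6+2=8, value 23+28=51
Best: 65 score.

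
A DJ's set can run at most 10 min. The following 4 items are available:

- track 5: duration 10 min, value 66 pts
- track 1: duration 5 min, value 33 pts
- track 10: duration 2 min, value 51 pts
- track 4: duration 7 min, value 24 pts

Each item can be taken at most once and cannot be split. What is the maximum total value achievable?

Check high-value combinations within 10 min:
- track 1+track 10: duration 5+2=7, value 33+51=84
- track 10+track 4: duration 2+7=9, value 51+24=75
- track 5: duration 10, value 66
- track 10: duration 2, value 51
- track 1: duration 5, value 33
Best: 84 pts.

84 pts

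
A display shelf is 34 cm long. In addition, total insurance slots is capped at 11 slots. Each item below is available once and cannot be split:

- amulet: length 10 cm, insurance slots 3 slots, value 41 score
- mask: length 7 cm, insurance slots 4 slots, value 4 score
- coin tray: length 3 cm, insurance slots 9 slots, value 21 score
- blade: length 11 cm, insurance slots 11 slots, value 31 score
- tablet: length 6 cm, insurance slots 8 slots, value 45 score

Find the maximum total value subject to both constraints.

86 score

Feasible sets respecting both limits:
- amulet+tablet: length 16, insurance slots 11, value 86
- amulet+mask: length 17, insurance slots 7, value 45
- tablet: length 6, insurance slots 8, value 45
- amulet: length 10, insurance slots 3, value 41
Best: 86 score.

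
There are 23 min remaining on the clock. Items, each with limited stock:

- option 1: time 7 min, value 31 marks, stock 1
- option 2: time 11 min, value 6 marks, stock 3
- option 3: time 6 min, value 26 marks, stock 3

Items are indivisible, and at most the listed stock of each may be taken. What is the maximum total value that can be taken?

83 marks

Best selections within time 23 and stock limits:
- 1×option 1 + 2×option 3: time 19, value 83
- 3×option 3: time 18, value 78
Best: 83 marks.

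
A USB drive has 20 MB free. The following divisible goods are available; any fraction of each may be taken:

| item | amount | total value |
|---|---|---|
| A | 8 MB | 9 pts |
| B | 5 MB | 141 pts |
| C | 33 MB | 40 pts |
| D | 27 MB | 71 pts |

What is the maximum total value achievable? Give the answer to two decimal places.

Take in order of value per unit:
- B (141/5 per unit): all 5 → value 141, running total 141.00
- D (71/27 per unit): 15 of 27 → value 15×71/27 = 39.4444, running total 180.44
Total 180.44.

180.44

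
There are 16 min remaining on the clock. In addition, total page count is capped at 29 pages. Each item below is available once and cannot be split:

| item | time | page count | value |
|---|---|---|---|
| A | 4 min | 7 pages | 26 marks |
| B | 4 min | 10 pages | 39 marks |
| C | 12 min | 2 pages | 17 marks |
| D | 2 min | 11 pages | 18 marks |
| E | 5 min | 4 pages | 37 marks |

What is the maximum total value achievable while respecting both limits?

Feasible sets respecting both limits:
- A+B+E: time 13, page count 21, value 102
- B+D+E: time 11, page count 25, value 94
- A+B+D: time 10, page count 28, value 83
- A+D+E: time 11, page count 22, value 81
Best: 102 marks.

102 marks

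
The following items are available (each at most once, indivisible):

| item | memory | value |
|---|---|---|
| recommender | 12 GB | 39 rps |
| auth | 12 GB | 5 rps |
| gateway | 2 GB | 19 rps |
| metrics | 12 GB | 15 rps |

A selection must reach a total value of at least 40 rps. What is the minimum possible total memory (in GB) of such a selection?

Subsets with value ≥ 40, sorted by total memory:
- recommender+gateway: memory 14, value 58
- recommender+metrics: memory 24, value 54
- recommender+auth: memory 24, value 44
Minimum memory: 14 GB.

14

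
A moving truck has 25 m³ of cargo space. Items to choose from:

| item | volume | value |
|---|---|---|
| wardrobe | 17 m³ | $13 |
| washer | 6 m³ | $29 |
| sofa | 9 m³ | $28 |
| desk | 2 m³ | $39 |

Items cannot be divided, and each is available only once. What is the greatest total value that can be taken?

$96

Check high-value combinations within 25 m³:
- washer+sofa+desk: volume 6+9+2=17, value 29+28+39=96
- wardrobe+washer+desk: volume 17+6+2=25, value 13+29+39=81
- washer+desk: volume 6+2=8, value 29+39=68
- sofa+desk: volume 9+2=11, value 28+39=67
- washer+sofa: volume 6+9=15, value 29+28=57
Best: $96.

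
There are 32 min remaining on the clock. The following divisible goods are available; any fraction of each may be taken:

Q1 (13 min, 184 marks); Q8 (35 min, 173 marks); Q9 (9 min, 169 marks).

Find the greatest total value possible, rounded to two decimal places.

402.43

Take in order of value per unit:
- Q9 (169/9 per unit): all 9 → value 169, running total 169.00
- Q1 (184/13 per unit): all 13 → value 184, running total 353.00
- Q8 (173/35 per unit): 10 of 35 → value 10×173/35 = 49.4286, running total 402.43
Total 402.43.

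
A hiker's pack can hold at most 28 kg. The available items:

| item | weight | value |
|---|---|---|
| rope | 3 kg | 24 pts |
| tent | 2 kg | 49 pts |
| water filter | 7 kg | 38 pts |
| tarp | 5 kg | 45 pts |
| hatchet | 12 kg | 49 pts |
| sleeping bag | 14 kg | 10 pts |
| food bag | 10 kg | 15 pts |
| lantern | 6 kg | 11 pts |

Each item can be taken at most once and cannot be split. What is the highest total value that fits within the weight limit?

181 pts

This is a 0/1 knapsack; check combinations near the capacity.
- tent+water filter+tarp+hatchet: weight 2+7+5+12=26, value 49+38+45+49=181
- rope+tent+tarp+hatchet+lantern: weight 3+2+5+12+6=28, value 24+49+45+49+11=178
- rope+tent+water filter+tarp+food bag: weight 3+2+7+5+10=27, value 24+49+38+45+15=171
- rope+tent+tarp+hatchet: weight 3+2+5+12=22, value 24+49+45+49=167
- rope+tent+water filter+tarp+lantern: weight 3+2+7+5+6=23, value 24+49+38+45+11=167
Best: 181 pts.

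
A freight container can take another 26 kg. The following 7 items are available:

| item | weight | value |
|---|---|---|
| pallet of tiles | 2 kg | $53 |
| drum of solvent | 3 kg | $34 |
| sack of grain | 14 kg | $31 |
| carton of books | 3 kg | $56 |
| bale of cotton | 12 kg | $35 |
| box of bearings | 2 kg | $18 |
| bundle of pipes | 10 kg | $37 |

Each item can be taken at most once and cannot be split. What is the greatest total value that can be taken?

$198

Check high-value combinations within 26 kg:
- pallet of tiles+drum of solvent+carton of books+box of bearings+bundle of pipes: weight 2+3+3+2+10=20, value 53+34+56+18+37=198
- pallet of tiles+drum of solvent+carton of books+bale of cotton+box of bearings: weight 2+3+3+12+2=22, value 53+34+56+35+18=196
- pallet of tiles+drum of solvent+sack of grain+carton of books+box of bearings: weight 2+3+14+3+2=24, value 53+34+31+56+18=192
- pallet of tiles+drum of solvent+carton of books+bundle of pipes: weight 2+3+3+10=18, value 53+34+56+37=180
- pallet of tiles+drum of solvent+carton of books+bale of cotton: weight 2+3+3+12=20, value 53+34+56+35=178
Best: $198.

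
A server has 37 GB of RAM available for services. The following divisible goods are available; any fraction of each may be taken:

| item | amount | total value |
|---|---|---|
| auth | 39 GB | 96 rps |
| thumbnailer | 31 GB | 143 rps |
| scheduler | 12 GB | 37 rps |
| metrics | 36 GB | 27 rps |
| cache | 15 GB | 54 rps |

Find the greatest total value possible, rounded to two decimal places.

Take in order of value per unit:
- thumbnailer (143/31 per unit): all 31 → value 143, running total 143.00
- cache (54/15 per unit): 6 of 15 → value 6×54/15 = 21.6000, running total 164.60
Total 164.60.

164.60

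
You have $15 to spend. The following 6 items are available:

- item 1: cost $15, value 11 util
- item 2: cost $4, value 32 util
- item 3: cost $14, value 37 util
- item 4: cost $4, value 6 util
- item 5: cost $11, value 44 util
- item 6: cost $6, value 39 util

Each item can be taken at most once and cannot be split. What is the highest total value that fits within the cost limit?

This is a 0/1 knapsack; check combinations near the capacity.
- item 2+item 4+item 6: cost 4+4+6=14, value 32+6+39=77
- item 2+item 5: cost 4+11=15, value 32+44=76
- item 2+item 6: cost 4+6=10, value 32+39=71
Best: 77 util.

77 util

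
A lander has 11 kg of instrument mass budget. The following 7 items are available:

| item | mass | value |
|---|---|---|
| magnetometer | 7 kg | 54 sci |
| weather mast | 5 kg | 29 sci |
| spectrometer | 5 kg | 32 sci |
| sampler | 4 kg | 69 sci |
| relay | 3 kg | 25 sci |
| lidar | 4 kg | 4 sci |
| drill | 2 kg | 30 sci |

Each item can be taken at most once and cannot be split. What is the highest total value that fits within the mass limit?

131 sci

Check high-value combinations within 11 kg:
- spectrometer+sampler+drill: mass 5+4+2=11, value 32+69+30=131
- weather mast+sampler+drill: mass 5+4+2=11, value 29+69+30=128
- sampler+relay+drill: mass 4+3+2=9, value 69+25+30=124
- magnetometer+sampler: mass 7+4=11, value 54+69=123
Best: 131 sci.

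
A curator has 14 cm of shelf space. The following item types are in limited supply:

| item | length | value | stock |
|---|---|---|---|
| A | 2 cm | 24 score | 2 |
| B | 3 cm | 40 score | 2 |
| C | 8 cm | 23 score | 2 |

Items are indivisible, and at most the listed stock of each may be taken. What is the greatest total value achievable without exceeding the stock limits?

128 score

Best selections within length 14 and stock limits:
- 2×A + 2×B: length 10, value 128
- 1×A + 2×B: length 8, value 104
- 2×B + 1×C: length 14, value 103
Best: 128 score.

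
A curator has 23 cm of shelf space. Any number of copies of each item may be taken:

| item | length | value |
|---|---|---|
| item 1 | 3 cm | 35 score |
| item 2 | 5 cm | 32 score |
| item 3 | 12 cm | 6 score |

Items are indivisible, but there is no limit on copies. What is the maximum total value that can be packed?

245 score

Best value-per-unit is item 1 at 35/3, and filling with it alone uses length 7×3=21. No mix of the others beats 7×35 = 245.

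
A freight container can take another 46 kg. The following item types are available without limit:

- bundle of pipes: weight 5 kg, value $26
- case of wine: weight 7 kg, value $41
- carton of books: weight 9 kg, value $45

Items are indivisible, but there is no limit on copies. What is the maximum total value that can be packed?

$257

Best value-per-unit is case of wine at 41/7; filling with it alone gives 6×41 = 246.
Optimal mix: 2×bundle of pipes + 5×case of wine → weight 45, value 257.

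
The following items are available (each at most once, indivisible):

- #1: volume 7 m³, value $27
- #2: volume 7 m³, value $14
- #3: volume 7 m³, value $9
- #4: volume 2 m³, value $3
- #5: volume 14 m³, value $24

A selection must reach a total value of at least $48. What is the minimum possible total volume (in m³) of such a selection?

Subsets with value ≥ 48, sorted by total volume:
- #1+#5: volume 21, value 51
- #1+#2+#3: volume 21, value 50
- #1+#4+#5: volume 23, value 54
- #1+#2+#3+#4: volume 23, value 53
Minimum volume: 21 m³.

21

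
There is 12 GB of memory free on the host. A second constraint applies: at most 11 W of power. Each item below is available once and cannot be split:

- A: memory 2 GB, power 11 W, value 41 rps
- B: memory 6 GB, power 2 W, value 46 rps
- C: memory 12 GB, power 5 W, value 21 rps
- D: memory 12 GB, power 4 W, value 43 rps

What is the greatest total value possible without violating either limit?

46 rps

Feasible sets respecting both limits:
- B: memory 6, power 2, value 46
- D: memory 12, power 4, value 43
- A: memory 2, power 11, value 41
- C: memory 12, power 5, value 21
Best: 46 rps.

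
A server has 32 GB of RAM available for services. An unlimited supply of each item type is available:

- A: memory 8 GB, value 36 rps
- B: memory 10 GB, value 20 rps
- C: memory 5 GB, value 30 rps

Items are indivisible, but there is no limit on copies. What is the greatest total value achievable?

180 rps

Best value-per-unit is C at 30/5, and filling with it alone uses memory 6×5=30. No mix of the others beats 6×30 = 180.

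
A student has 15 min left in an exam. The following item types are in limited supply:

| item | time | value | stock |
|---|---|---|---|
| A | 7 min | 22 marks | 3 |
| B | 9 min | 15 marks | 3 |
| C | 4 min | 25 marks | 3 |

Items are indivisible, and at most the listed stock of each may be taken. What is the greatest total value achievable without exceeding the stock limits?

Top feasible selections:
- 3×C: time 12, value 75
- 1×A + 2×C: time 15, value 72
Best: 75 marks.

75 marks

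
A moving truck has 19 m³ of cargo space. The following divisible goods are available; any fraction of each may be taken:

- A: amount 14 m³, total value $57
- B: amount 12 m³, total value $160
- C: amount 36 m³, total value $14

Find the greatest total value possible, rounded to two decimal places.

188.50

Take in order of value per unit:
- B (160/12 per unit): all 12 → value 160, running total 160.00
- A (57/14 per unit): 7 of 14 → value 7×57/14 = 28.5000, running total 188.50
Total 188.50.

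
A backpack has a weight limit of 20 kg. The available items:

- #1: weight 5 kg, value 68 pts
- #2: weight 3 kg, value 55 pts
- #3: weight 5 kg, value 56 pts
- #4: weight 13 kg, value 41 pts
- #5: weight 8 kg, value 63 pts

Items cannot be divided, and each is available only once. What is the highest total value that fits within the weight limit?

This is a 0/1 knapsack; check combinations near the capacity.
- #1+#3+#5: weight 5+5+8=18, value 68+56+63=187
- #1+#2+#5: weight 5+3+8=16, value 68+55+63=186
- #1+#2+#3: weight 5+3+5=13, value 68+55+56=179
- #2+#3+#5: weight 3+5+8=16, value 55+56+63=174
Best: 187 pts.

187 pts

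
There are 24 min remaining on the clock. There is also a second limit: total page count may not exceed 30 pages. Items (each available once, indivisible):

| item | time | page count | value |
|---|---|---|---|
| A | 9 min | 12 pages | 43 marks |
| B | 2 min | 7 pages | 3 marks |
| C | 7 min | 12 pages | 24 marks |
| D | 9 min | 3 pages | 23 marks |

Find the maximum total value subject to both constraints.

Feasible sets respecting both limits:
- A+B+D: time 20, page count 22, value 69
- A+C: time 16, page count 24, value 67
- A+D: time 18, page count 15, value 66
- B+C+D: time 18, page count 22, value 50
Best: 69 marks.

69 marks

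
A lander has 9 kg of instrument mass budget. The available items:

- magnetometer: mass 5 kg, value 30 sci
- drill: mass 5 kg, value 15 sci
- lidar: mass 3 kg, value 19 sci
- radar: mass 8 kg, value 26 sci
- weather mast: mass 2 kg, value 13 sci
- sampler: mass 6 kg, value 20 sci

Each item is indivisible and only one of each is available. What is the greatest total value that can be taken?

This is a 0/1 knapsack; check combinations near the capacity.
- magnetometer+lidar: mass 5+3=8, value 30+19=49
- magnetometer+weather mast: mass 5+2=7, value 30+13=43
- lidar+sampler: mass 3+6=9, value 19+20=39
- drill+lidar: mass 5+3=8, value 15+19=34
Best: 49 sci.

49 sci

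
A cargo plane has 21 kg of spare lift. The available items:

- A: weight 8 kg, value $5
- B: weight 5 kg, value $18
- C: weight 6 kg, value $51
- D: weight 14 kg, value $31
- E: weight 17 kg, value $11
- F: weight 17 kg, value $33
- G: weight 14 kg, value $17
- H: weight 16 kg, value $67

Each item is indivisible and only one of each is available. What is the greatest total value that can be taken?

$85

This is a 0/1 knapsack; check combinations near the capacity.
- B+H: weight 5+16=21, value 18+67=85
- C+D: weight 6+14=20, value 51+31=82
- A+B+C: weight 8+5+6=19, value 5+18+51=74
Best: $85.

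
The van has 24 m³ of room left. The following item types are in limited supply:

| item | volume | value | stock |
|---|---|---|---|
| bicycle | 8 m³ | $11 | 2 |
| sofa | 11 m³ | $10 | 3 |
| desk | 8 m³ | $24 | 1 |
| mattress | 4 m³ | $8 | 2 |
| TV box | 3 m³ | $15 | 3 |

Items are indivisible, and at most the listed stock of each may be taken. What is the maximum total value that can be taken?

$77

Best selections within volume 24 and stock limits:
- 1×desk + 1×mattress + 3×TV box: volume 21, value 77
- 1×desk + 2×mattress + 2×TV box: volume 22, value 70
- 1×desk + 3×TV box: volume 17, value 69
- 1×bicycle + 1×desk + 2×TV box: volume 22, value 65
Best: $77.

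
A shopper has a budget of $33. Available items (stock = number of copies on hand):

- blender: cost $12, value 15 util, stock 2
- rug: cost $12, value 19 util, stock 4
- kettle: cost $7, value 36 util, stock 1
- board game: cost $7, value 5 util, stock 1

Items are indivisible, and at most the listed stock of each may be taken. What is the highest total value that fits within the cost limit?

Best selections within cost 33 and stock limits:
- 2×rug + 1×kettle: cost 31, value 74
- 1×blender + 1×rug + 1×kettle: cost 31, value 70
- 2×blender + 1×kettle: cost 31, value 66
Best: 74 util.

74 util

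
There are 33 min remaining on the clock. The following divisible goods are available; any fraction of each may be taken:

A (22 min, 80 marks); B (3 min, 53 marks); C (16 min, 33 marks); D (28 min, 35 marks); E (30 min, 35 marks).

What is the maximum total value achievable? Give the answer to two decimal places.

Take in order of value per unit:
- B (53/3 per unit): all 3 → value 53, running total 53.00
- A (80/22 per unit): all 22 → value 80, running total 133.00
- C (33/16 per unit): 8 of 16 → value 8×33/16 = 16.5000, running total 149.50
Total 149.50.

149.50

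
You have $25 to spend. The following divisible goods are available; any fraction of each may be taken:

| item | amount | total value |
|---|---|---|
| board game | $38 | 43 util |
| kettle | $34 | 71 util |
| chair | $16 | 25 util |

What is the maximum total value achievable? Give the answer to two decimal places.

Take in order of value per unit:
- kettle (71/34 per unit): 25 of 34 → value 25×71/34 = 52.2059, running total 52.21
Total 52.21.

52.21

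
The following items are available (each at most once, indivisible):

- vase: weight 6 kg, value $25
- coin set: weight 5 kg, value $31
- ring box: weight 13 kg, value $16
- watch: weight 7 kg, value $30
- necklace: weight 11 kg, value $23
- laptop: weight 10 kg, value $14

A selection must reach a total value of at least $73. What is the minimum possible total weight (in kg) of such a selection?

Subsets with value ≥ 73, sorted by total weight:
- vase+coin set+watch: weight 18, value 86
- vase+coin set+necklace: weight 22, value 79
- coin set+watch+laptop: weight 22, value 75
Minimum weight: 18 kg.

18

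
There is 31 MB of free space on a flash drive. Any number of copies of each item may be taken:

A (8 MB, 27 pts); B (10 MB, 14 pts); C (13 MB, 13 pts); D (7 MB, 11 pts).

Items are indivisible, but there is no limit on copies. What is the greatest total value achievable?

92 pts

Best value-per-unit is A at 27/8; filling with it alone gives 3×27 = 81.
Optimal mix: 3×A + 1×D → size 31, value 92.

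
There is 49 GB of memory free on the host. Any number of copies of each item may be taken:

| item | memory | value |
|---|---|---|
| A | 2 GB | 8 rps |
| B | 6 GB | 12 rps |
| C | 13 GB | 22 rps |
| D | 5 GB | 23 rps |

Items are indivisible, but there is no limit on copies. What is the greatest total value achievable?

223 rps

Best value-per-unit is D at 23/5; filling with it alone gives 9×23 = 207.
Optimal mix: 2×A + 9×D → memory 49, value 223.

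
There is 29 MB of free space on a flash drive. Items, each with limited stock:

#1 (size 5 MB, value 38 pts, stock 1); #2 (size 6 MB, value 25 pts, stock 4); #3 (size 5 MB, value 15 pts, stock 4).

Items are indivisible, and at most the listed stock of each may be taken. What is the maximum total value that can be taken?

Best selections within size 29 and stock limits:
- 1×#1 + 4×#2: size 29, value 138
- 1×#1 + 3×#2 + 1×#3: size 28, value 128
- 1×#1 + 2×#2 + 2×#3: size 27, value 118
Best: 138 pts.

138 pts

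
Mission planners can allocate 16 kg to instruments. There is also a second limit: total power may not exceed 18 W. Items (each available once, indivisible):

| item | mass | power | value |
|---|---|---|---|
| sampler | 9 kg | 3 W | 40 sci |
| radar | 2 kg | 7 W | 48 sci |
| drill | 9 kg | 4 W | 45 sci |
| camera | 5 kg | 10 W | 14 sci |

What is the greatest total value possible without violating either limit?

Feasible sets respecting both limits:
- radar+drill: mass 11, power 11, value 93
- sampler+radar: mass 11, power 10, value 88
- radar+camera: mass 7, power 17, value 62
Best: 93 sci.

93 sci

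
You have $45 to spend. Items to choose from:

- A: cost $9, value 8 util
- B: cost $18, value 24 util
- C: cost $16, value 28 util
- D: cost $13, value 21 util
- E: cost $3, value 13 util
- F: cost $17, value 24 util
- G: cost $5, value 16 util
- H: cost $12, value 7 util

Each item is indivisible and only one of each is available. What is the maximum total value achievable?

81 util

This is a 0/1 knapsack; check combinations near the capacity.
- C+E+F+G: cost 16+3+17+5=41, value 28+13+24+16=81
- B+C+E+G: cost 18+16+3+5=42, value 24+28+13+16=81
- C+D+E+G: cost 16+13+3+5=37, value 28+21+13+16=78
- B+E+F+G: cost 18+3+17+5=43, value 24+13+24+16=77
- D+E+F+G: cost 13+3+17+5=38, value 21+13+24+16=74
Best: 81 util.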